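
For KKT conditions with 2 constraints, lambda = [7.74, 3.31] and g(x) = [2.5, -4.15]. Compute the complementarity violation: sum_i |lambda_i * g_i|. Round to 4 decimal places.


KKT complementary slackness check:
lambda_1 * g_1 = 7.74 * 2.5 = 19.35
lambda_2 * g_2 = 3.31 * -4.15 = -13.7365
Total violation = 19.35 + 13.7365 = 33.0865


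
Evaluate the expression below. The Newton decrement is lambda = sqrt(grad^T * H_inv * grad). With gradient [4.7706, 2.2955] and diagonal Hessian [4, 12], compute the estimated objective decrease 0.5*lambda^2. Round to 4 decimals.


Step 1: H is diagonal, so H^(-1) * g = [1.1927, 0.1913].
Step 2: g^T H^(-1) g = sum_i g_i^2 / H_ii
  = (4.7706)^2/4 + (2.2955)^2/12
  = 5.6897 + 0.4391 = 6.1288
Step 3: Objective decrease = 0.5 * g^T H^(-1) g = 3.0644


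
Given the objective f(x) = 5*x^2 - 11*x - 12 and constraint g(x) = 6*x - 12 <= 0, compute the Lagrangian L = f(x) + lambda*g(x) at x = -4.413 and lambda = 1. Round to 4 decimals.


Step 1: Evaluate f(x).
f(-4.413) = 5*(-4.413)^2 - 11*(-4.413) - 12 = 133.9158
Step 2: Evaluate g(x).
g(-4.413) = 6*-4.413 - 12 = -38.478
Step 3: Compute Lagrangian.
L = 133.9158 + 1*-38.478 = 95.4378


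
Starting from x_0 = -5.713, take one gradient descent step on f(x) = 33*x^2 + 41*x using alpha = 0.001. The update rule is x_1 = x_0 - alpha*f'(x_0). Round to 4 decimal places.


We compute the gradient at x_0 and apply the update.
f'(x) = 66*x + 41
f'(-5.713) = 66*-5.713 + 41 = -336.058
x_1 = -5.713 - 0.001*-336.058 = -5.3769


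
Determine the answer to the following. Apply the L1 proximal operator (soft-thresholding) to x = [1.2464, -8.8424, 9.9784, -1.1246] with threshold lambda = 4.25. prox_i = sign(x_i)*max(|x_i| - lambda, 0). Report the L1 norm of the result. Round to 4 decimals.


Soft-thresholding with lambda = 4.25:
prox(1.2464) = sign(1.2464)*max(|1.2464| - 4.25, 0) = 0.0
prox(-8.8424) = sign(-8.8424)*max(|-8.8424| - 4.25, 0) = -4.5924
prox(9.9784) = sign(9.9784)*max(|9.9784| - 4.25, 0) = 5.7284
prox(-1.1246) = sign(-1.1246)*max(|-1.1246| - 4.25, 0) = 0.0
prox(x) = [0.0, -4.5924, 5.7284, 0.0]
||prox(x)||_1 = 0.0 + 4.5924 + 5.7284 + 0.0 = 10.3208


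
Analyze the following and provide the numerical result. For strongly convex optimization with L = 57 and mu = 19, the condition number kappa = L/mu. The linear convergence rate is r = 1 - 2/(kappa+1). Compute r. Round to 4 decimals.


Step 1: Compute the condition number.
kappa = L/mu = 57/19 = 3.0
Step 2: Compute the convergence rate.
r = 1 - 2/(kappa + 1) = 1 - 2*mu/(L + mu) = (L - mu)/(L + mu) = 38/76 = 0.5


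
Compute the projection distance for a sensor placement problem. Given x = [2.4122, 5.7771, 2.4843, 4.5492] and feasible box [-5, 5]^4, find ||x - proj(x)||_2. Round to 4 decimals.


Project each component onto [-5, 5].
clip(2.4122) = 2.4122, clip(5.7771) = 5.0, clip(2.4843) = 2.4843, clip(4.5492) = 4.5492
Projection = [2.4122, 5.0, 2.4843, 4.5492]
Squared diffs: [0.0, 0.6039, 0.0, 0.0]
Distance = sqrt(0.6039) = 0.7771


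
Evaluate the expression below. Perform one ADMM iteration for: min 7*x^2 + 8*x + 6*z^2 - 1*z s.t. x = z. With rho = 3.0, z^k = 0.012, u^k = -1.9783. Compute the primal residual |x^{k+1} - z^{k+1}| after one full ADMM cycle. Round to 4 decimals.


ADMM iteration with rho = 3.0, z^k = 0.012, u^k = -1.9783
Step 1: x-update.
Minimize 7*x^2 + 8*x + (3.0/2)*(x - 0.012 - 1.9783)^2
FOC: (2*7 + 3.0)*x = -8 + 3.0*(0.012 + 1.9783)
x^{k+1} = -0.1194
Step 2: z-update.
Minimize 6*z^2 - 1*z + (3.0/2)*(-0.1194 - z - 1.9783)^2
FOC: (2*6 + 3.0)*z = 1 + 3.0*(-0.1194 - 1.9783)
z^{k+1} = -0.3529
Step 3: u-update.
u^{k+1} = -1.9783 - 0.1194 + 0.3529 = -1.7448
Step 4: Primal residual = |-0.1194 + 0.3529| = 0.2335


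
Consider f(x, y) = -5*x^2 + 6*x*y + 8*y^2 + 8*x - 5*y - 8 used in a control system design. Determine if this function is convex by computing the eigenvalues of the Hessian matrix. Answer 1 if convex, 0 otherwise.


The Hessian of f(x,y) = -5*x^2 + 6*x*y + 8*y^2 + 8*x - 5*y - 8 is:
H = [[-10, 6], [6, 16]]
Trace = -10 + 16 = 6
Determinant = -10*16 - (6)^2 = -196
Discriminant = (6)^2 - 4*-196 = 820.0
Eigenvalues: lambda_1 = -11.3178, lambda_2 = 17.3178
The function is not convex.

0


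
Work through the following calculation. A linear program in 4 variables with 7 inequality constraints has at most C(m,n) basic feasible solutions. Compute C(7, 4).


Each vertex corresponds to some choice of n active constraints out of m, so the number of vertices is at most C(m, n) = m! / (n!(m-n)!).
m = 7, n = 4
Numerator: 7 * 6 * 5 * 4
Denominator: 4! = 24
C(7, 4) = 35


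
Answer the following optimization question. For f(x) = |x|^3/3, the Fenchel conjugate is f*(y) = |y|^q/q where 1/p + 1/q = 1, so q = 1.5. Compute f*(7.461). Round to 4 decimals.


The conjugate exponent q satisfies 1/p + 1/q = 1.
p = 3, so q = 3/(3 - 1) = 1.5
|y|^q = 7.461^1.5 = 20.3796
f*(7.461) = 20.3796 / 1.5 = 13.5864


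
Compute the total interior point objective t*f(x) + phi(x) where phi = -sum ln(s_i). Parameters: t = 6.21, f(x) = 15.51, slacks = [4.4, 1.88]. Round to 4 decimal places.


Step 1: Compute log-barrier.
ln values: [1.4816, 0.6313]
phi = -(1.4816 + 0.6313) = -2.1129
Step 2: Compute augmented objective.
t*f(x) = 6.21*15.51 = 96.3171
Total = 96.3171 - 2.1129 = 94.2042


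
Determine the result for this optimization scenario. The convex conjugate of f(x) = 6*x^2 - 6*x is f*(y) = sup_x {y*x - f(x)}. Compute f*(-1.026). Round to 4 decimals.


f*(y) = sup_x {y*x - a*x^2 - b*x} = sup_x {(y-b)*x - a*x^2}
FOC: (y - b) - 2a*x = 0 => x* = (y - b)/(2a)
x* = (-1.026 + 6)/(2*6) = 0.4145
f*(-1.026) = (y-b)^2/(4a) = (-1.026 + 6)^2/(4*6)
= 24.7407/24 = 1.0309


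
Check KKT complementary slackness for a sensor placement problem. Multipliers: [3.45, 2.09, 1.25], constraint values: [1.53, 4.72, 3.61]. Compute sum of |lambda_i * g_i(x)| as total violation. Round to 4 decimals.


KKT complementary slackness check:
lambda_1 * g_1 = 3.45 * 1.53 = 5.2785
lambda_2 * g_2 = 2.09 * 4.72 = 9.8648
lambda_3 * g_3 = 1.25 * 3.61 = 4.5125
Total violation = 5.2785 + 9.8648 + 4.5125 = 19.6558


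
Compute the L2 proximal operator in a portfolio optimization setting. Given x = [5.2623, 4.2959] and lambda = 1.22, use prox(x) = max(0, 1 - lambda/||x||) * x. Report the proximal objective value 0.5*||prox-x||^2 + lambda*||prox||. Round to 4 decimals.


Step 1: Compute ||x||.
||x|| = 6.7931
Step 2: Compute scaling factor.
scale = max(0, 1 - 1.22/6.7931) = 0.8204
Step 3: prox(x) = [4.3172, 3.5244]
||prox(x)|| = 5.5731
Step 4: Proximal objective.
0.5*||prox-x||^2 = 0.7442
lambda*||prox|| = 6.7992
Total = 7.5434


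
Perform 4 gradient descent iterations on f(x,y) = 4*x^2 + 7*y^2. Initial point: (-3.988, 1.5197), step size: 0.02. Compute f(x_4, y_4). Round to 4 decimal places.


Gradient descent on f(x,y) = 4*x^2 + 7*y^2.
Starting point: (-3.988, 1.5197), alpha = 0.02
Step 1: grad_x = 2*4*-3.988 = -31.904, grad_y = 2*7*1.5197 = 21.2758
  x_1 = -3.988 - 0.02*-31.904 = -3.3499
  y_1 = 1.5197 - 0.02*21.2758 = 1.0942
Step 2: grad_x = 2*4*-3.3499 = -26.7994, grad_y = 2*7*1.0942 = 15.3186
  x_2 = -3.3499 - 0.02*-26.7994 = -2.8139
  y_2 = 1.0942 - 0.02*15.3186 = 0.7878
Step 3: grad_x = 2*4*-2.8139 = -22.5115, grad_y = 2*7*0.7878 = 11.0294
  x_3 = -2.8139 - 0.02*-22.5115 = -2.3637
  y_3 = 0.7878 - 0.02*11.0294 = 0.5672
Step 4: grad_x = 2*4*-2.3637 = -18.9096, grad_y = 2*7*0.5672 = 7.9411
  x_4 = -2.3637 - 0.02*-18.9096 = -1.9855
  y_4 = 0.5672 - 0.02*7.9411 = 0.4084
f(-1.9855, 0.4084) = 4*(-1.9855)^2 + 7*0.4084^2 = 16.9366


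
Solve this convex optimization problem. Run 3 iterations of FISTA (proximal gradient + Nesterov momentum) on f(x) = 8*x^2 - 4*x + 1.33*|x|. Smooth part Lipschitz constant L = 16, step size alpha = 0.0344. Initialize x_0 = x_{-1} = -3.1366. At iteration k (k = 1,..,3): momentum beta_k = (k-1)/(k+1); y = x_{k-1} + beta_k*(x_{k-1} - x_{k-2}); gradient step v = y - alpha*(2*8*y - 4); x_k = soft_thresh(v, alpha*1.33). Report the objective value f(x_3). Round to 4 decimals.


FISTA on f(x) = 8*x^2 - 4*x + 1.33*|x|
L = 16, alpha = 0.0344
Iteration 1: beta = 0.0, y = -3.1366 + 0.0*(-3.1366 + 3.1366) = -3.1366
  grad(y) = -54.1856, v = y - alpha*grad = -1.2726
  prox(v) = soft_thresh(-1.2726, 0.0458) = -1.2269
Iteration 2: beta = 0.3333, y = -1.2269 + 0.3333*(-1.2269 + 3.1366) = -0.5903
  grad(y) = -13.4446, v = y - alpha*grad = -0.1278
  prox(v) = soft_thresh(-0.1278, 0.0458) = -0.082
Iteration 3: beta = 0.5, y = -0.082 + 0.5*(-0.082 + 1.2269) = 0.4904
  grad(y) = 3.8459, v = y - alpha*grad = 0.3581
  prox(v) = soft_thresh(0.3581, 0.0458) = 0.3123
f(x_3) = 8*0.3123^2 - 4*0.3123 + 1.33*|0.3123| = -0.0535


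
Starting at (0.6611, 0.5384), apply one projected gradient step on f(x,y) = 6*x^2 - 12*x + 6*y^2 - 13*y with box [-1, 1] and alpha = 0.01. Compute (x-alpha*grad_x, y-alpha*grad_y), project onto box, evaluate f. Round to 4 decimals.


Step 1: Compute gradient at (0.6611, 0.5384).
grad_x = 2*6*0.6611 - 12 = -4.0668
grad_y = 2*6*0.5384 - 13 = -6.5392
Step 2: Gradient step.
x_raw = 0.6611 - 0.01*-4.0668 = 0.7018
y_raw = 0.5384 - 0.01*-6.5392 = 0.6038
Step 3: Project onto [-1, 1].
x_proj = clip(0.7018) = 0.7018
y_proj = clip(0.6038) = 0.6038
Step 4: Evaluate f.
f(0.7018, 0.6038) = -11.1283


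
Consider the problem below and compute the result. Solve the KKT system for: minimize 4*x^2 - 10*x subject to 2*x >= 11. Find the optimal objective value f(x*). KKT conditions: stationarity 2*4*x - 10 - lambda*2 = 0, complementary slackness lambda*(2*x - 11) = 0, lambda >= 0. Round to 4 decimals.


Step 1: Try lambda = 0 (constraint inactive).
x_unc = 10/(2*4) = 1.25
Check: 2*1.25 = 2.5 < 11 -- violated!
Step 2: Constraint must be active: 2*x = 11
x* = 11/2 = 5.5
lambda = (2*4*5.5 - 10)/2 = 17.0
Step 3: Compute optimal value.
f(x*) = 4*5.5^2 - 10*5.5 = 66.0


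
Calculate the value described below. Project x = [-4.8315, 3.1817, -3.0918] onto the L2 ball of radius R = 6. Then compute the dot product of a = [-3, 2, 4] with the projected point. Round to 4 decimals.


Step 1: Compute ||x|| (intermediates to 6 decimals).
||x|| = sqrt((-4.8315)^2 + 3.1817^2 + (-3.0918)^2) = 6.559408
Step 2: Project.
Since ||x|| > R, scale = R/||x|| = 6/6.559408 = 0.914717, proj(x) = scale * x
proj(x) = [-4.419455, 2.910355, -2.828122]
Step 3: Dot product.
a^T * proj(x) = -3*(-4.419455) + 2*2.910355 + 4*(-2.828122) = 7.7666


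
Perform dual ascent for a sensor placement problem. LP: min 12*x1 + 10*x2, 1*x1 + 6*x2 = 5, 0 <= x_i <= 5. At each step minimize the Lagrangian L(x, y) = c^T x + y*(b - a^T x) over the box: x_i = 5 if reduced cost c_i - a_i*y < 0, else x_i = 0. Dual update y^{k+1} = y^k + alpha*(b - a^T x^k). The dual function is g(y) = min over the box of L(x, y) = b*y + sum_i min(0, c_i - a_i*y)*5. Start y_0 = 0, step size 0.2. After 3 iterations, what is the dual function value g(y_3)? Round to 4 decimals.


Dual ascent for LP: min 12*x1 + 10*x2, 1*x1 + 6*x2 = 5, 0 <= x_i <= 5
Step 1: y^k = 0.0, reduced costs: (12.0, 10.0)
  x^k = (0.0, 0.0), subgradient = b - a^T x = 5.0
  y^{k+1} = 0.0 + 0.2*5.0 = 1.0
Step 2: y^k = 1.0, reduced costs: (11.0, 4.0)
  x^k = (0.0, 0.0), subgradient = b - a^T x = 5.0
  y^{k+1} = 1.0 + 0.2*5.0 = 2.0
Step 3: y^k = 2.0, reduced costs: (10.0, -2.0)
  x^k = (0.0, 5.0), subgradient = b - a^T x = -25.0
  y^{k+1} = 2.0 + 0.2*-25.0 = -3.0
Dual objective at y_3 = -3.0: reduced costs (15.0, 28.0), box minimizer x = (0.0, 0.0)
g(y_3) = b*y + (c1 - a1*y)*x1 + (c2 - a2*y)*x2 = 5*(-3.0) + 15.0*0.0 + 28.0*0.0 = -15.0 + 0.0 + 0.0 = -15.0


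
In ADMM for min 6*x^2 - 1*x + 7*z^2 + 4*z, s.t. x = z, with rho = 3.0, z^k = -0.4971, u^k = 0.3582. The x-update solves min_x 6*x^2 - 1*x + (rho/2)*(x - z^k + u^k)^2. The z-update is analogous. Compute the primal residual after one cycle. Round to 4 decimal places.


ADMM iteration with rho = 3.0, z^k = -0.4971, u^k = 0.3582
Step 1: x-update.
Minimize 6*x^2 - 1*x + (3.0/2)*(x + 0.4971 + 0.3582)^2
FOC: (2*6 + 3.0)*x = 1 + 3.0*(-0.4971 - 0.3582)
x^{k+1} = -0.1044
Step 2: z-update.
Minimize 7*z^2 + 4*z + (3.0/2)*(-0.1044 - z + 0.3582)^2
FOC: (2*7 + 3.0)*z = -4 + 3.0*(-0.1044 + 0.3582)
z^{k+1} = -0.1905
Step 3: u-update.
u^{k+1} = 0.3582 - 0.1044 + 0.1905 = 0.4443
Step 4: Primal residual = |-0.1044 + 0.1905| = 0.0861


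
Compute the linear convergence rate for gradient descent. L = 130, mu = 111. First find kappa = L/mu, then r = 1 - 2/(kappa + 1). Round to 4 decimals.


Step 1: Compute the condition number.
kappa = L/mu = 130/111 = 1.1712
Step 2: Compute the convergence rate.
r = 1 - 2/(kappa + 1) = 1 - 2*mu/(L + mu) = (L - mu)/(L + mu) = 19/241 = 0.0788


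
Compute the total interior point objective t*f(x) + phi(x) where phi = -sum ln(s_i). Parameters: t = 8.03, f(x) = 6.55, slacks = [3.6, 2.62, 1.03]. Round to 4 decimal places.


Step 1: Compute log-barrier.
ln values: [1.2809, 0.9632, 0.0296]
phi = -(1.2809 + 0.9632 + 0.0296) = -2.2737
Step 2: Compute augmented objective.
t*f(x) = 8.03*6.55 = 52.5965
Total = 52.5965 - 2.2737 = 50.3228


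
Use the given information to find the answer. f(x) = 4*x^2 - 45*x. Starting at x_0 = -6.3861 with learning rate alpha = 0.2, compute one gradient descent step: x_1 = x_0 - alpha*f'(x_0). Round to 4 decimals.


We compute the gradient at x_0 and apply the update.
f'(x) = 8*x - 45
f'(-6.3861) = 8*-6.3861 - 45 = -96.0888
x_1 = -6.3861 - 0.2*-96.0888 = 12.8317


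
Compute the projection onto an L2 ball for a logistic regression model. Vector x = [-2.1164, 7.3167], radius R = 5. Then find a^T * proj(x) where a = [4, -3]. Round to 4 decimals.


Step 1: Compute ||x|| (intermediates to 6 decimals).
||x|| = sqrt((-2.1164)^2 + 7.3167^2) = 7.616643
Step 2: Project.
Since ||x|| > R, scale = R/||x|| = 5/7.616643 = 0.656457, proj(x) = scale * x
proj(x) = [-1.389326, 4.803099]
Step 3: Dot product.
a^T * proj(x) = 4*(-1.389326) - 3*4.803099 = -19.9666


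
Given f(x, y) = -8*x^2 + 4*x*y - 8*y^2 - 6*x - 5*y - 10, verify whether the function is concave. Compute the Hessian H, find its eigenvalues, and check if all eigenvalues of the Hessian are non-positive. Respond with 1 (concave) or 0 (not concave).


The Hessian of f(x,y) = -8*x^2 + 4*x*y - 8*y^2 - 6*x - 5*y - 10 is:
H = [[-16, 4], [4, -16]]
Trace = -16 - 16 = -32
Determinant = -16*-16 - (4)^2 = 240
Discriminant = (-32)^2 - 4*240 = 64.0
Eigenvalues: lambda_1 = -20.0, lambda_2 = -12.0
The function is concave.

1


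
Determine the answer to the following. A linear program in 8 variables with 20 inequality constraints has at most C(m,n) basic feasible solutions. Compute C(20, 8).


Each vertex corresponds to some choice of n active constraints out of m, so the number of vertices is at most C(m, n) = m! / (n!(m-n)!).
m = 20, n = 8
Numerator: 20 * 19 * 18 * 17 * 16 * 15 * 14 * 13
Denominator: 8! = 40320
C(20, 8) = 125970


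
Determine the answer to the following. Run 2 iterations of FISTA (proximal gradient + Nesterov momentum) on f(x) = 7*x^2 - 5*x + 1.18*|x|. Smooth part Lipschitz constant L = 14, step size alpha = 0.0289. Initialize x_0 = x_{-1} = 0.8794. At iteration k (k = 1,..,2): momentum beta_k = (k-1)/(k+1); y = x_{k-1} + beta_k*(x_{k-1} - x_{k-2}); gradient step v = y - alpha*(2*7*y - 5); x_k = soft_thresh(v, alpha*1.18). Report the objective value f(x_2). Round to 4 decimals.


FISTA on f(x) = 7*x^2 - 5*x + 1.18*|x|
L = 14, alpha = 0.0289
Iteration 1: beta = 0.0, y = 0.8794 + 0.0*(0.8794 - 0.8794) = 0.8794
  grad(y) = 7.3116, v = y - alpha*grad = 0.6681
  prox(v) = soft_thresh(0.6681, 0.0341) = 0.634
Iteration 2: beta = 0.3333, y = 0.634 + 0.3333*(0.634 - 0.8794) = 0.5522
  grad(y) = 2.7307, v = y - alpha*grad = 0.4733
  prox(v) = soft_thresh(0.4733, 0.0341) = 0.4392
f(x_2) = 7*0.4392^2 - 5*0.4392 + 1.18*|0.4392| = -0.3275


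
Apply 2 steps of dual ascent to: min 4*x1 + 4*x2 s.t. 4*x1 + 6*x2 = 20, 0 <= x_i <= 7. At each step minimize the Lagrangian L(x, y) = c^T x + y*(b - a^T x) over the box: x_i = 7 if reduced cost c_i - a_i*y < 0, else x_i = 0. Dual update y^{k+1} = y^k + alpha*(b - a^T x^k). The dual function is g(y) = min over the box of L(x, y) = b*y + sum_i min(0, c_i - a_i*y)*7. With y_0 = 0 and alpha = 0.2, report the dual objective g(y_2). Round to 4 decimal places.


Dual ascent for LP: min 4*x1 + 4*x2, 4*x1 + 6*x2 = 20, 0 <= x_i <= 7
Step 1: y^k = 0.0, reduced costs: (4.0, 4.0)
  x^k = (0.0, 0.0), subgradient = b - a^T x = 20.0
  y^{k+1} = 0.0 + 0.2*20.0 = 4.0
Step 2: y^k = 4.0, reduced costs: (-12.0, -20.0)
  x^k = (7.0, 7.0), subgradient = b - a^T x = -50.0
  y^{k+1} = 4.0 + 0.2*-50.0 = -6.0
Dual objective at y_2 = -6.0: reduced costs (28.0, 40.0), box minimizer x = (0.0, 0.0)
g(y_2) = b*y + (c1 - a1*y)*x1 + (c2 - a2*y)*x2 = 20*(-6.0) + 28.0*0.0 + 40.0*0.0 = -120.0 + 0.0 + 0.0 = -120.0


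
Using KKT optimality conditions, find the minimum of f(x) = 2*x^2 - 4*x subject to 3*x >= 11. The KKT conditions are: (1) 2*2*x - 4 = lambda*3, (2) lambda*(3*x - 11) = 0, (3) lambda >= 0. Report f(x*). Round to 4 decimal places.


Step 1: Try lambda = 0 (constraint inactive).
x_unc = 4/(2*2) = 1.0
Check: 3*1.0 = 3.0 < 11 -- violated!
Step 2: Constraint must be active: 3*x = 11
x* = 11/3 = 3.6667 (rounded; the exact value 11/3 is used below)
lambda = (2*2*(11/3) - 4)/3 = 3.5556
Step 3: Compute optimal value.
f(x*) = 2*(11/3)^2 - 4*(11/3) = 12.2222


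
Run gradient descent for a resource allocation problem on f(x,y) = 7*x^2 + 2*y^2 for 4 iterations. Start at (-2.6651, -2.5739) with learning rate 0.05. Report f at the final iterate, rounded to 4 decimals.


Gradient descent on f(x,y) = 7*x^2 + 2*y^2.
Starting point: (-2.6651, -2.5739), alpha = 0.05
Step 1: grad_x = 2*7*-2.6651 = -37.3114, grad_y = 2*2*-2.5739 = -10.2956
  x_1 = -2.6651 - 0.05*-37.3114 = -0.7995
  y_1 = -2.5739 - 0.05*-10.2956 = -2.0591
Step 2: grad_x = 2*7*-0.7995 = -11.1934, grad_y = 2*2*-2.0591 = -8.2365
  x_2 = -0.7995 - 0.05*-11.1934 = -0.2399
  y_2 = -2.0591 - 0.05*-8.2365 = -1.6473
Step 3: grad_x = 2*7*-0.2399 = -3.358, grad_y = 2*2*-1.6473 = -6.5892
  x_3 = -0.2399 - 0.05*-3.358 = -0.072
  y_3 = -1.6473 - 0.05*-6.5892 = -1.3178
Step 4: grad_x = 2*7*-0.072 = -1.0074, grad_y = 2*2*-1.3178 = -5.2713
  x_4 = -0.072 - 0.05*-1.0074 = -0.0216
  y_4 = -1.3178 - 0.05*-5.2713 = -1.0543
f(-0.0216, -1.0543) = 7*(-0.0216)^2 + 2*(-1.0543)^2 = 2.2262


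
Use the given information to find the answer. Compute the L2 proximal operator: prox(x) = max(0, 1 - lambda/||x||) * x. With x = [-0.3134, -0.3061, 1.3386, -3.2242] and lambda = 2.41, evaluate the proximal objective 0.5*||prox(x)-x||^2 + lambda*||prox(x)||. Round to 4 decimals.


Step 1: Compute ||x||.
||x|| = 3.5184
Step 2: Compute scaling factor.
scale = max(0, 1 - 2.41/3.5184) = 0.315
Step 3: prox(x) = [-0.0987, -0.0964, 0.4217, -1.0157]
||prox(x)|| = 1.1084
Step 4: Proximal objective.
0.5*||prox-x||^2 = 2.9041
lambda*||prox|| = 2.6712
Total = 5.5753


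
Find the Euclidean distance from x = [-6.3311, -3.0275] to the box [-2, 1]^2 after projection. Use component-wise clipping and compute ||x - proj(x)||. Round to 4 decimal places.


Project each component onto [-2, 1].
clip(-6.3311) = -2.0, clip(-3.0275) = -2.0
Projection = [-2.0, -2.0]
Squared diffs: [18.7584, 1.0558]
Distance = sqrt(19.8142) = 4.4513


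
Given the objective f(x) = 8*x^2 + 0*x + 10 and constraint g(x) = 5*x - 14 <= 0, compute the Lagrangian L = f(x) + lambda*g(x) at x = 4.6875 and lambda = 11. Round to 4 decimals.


Step 1: Evaluate f(x).
f(4.6875) = 8*4.6875^2 + 0*4.6875 + 10 = 185.7813
Step 2: Evaluate g(x).
g(4.6875) = 5*4.6875 - 14 = 9.4375
Step 3: Compute Lagrangian.
L = 185.7813 + 11*9.4375 = 289.5938


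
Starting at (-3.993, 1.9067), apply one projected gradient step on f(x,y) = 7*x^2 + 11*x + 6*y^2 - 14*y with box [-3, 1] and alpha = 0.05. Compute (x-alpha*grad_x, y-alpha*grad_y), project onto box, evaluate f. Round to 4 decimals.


Step 1: Compute gradient at (-3.993, 1.9067).
grad_x = 2*7*-3.993 + 11 = -44.902
grad_y = 2*6*1.9067 - 14 = 8.8804
Step 2: Gradient step.
x_raw = -3.993 - 0.05*-44.902 = -1.7479
y_raw = 1.9067 - 0.05*8.8804 = 1.4627
Step 3: Project onto [-3, 1].
x_proj = clip(-1.7479) = -1.7479
y_proj = clip(1.4627) = 1.0
Step 4: Evaluate f.
f(-1.7479, 1.0) = -5.8408


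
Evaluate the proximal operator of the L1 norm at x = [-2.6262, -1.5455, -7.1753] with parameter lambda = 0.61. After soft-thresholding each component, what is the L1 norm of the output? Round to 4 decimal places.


Soft-thresholding with lambda = 0.61:
prox(-2.6262) = sign(-2.6262)*max(|-2.6262| - 0.61, 0) = -2.0162
prox(-1.5455) = sign(-1.5455)*max(|-1.5455| - 0.61, 0) = -0.9355
prox(-7.1753) = sign(-7.1753)*max(|-7.1753| - 0.61, 0) = -6.5653
prox(x) = [-2.0162, -0.9355, -6.5653]
||prox(x)||_1 = 2.0162 + 0.9355 + 6.5653 = 9.517


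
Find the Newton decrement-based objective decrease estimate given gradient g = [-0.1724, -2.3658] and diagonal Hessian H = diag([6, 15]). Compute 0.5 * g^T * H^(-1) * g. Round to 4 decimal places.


Step 1: H is diagonal, so H^(-1) * g = [-0.0287, -0.1577].
Step 2: g^T H^(-1) g = sum_i g_i^2 / H_ii
  = (-0.1724)^2/6 + (-2.3658)^2/15
  = 0.005 + 0.3731 = 0.3781
Step 3: Objective decrease = 0.5 * g^T H^(-1) g = 0.189


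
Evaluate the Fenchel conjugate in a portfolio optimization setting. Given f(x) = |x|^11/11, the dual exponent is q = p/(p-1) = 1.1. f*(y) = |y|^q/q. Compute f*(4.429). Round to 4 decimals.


The conjugate exponent q satisfies 1/p + 1/q = 1.
p = 11, so q = 11/(11 - 1) = 1.1
|y|^q = 4.429^1.1 = 5.1397
f*(4.429) = 5.1397 / 1.1 = 4.6724


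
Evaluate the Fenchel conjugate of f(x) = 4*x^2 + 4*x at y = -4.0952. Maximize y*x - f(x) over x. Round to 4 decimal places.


f*(y) = sup_x {y*x - a*x^2 - b*x} = sup_x {(y-b)*x - a*x^2}
FOC: (y - b) - 2a*x = 0 => x* = (y - b)/(2a)
x* = (-4.0952 - 4)/(2*4) = -1.0119
f*(-4.0952) = (y-b)^2/(4a) = (-4.0952 - 4)^2/(4*4)
= 65.5323/16 = 4.0958


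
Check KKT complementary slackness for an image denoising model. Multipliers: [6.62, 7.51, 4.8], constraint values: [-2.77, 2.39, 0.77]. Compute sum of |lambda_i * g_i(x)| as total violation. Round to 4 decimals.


KKT complementary slackness check:
lambda_1 * g_1 = 6.62 * -2.77 = -18.3374
lambda_2 * g_2 = 7.51 * 2.39 = 17.9489
lambda_3 * g_3 = 4.8 * 0.77 = 3.696
Total violation = 18.3374 + 17.9489 + 3.696 = 39.9823


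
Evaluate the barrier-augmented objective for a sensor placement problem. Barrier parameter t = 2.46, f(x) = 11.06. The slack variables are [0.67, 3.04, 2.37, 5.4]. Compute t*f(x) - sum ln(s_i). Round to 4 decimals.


Step 1: Compute log-barrier.
ln values: [-0.4005, 1.1119, 0.8629, 1.6864]
phi = -(-0.4005 + 1.1119 + 0.8629 + 1.6864) = -3.2607
Step 2: Compute augmented objective.
t*f(x) = 2.46*11.06 = 27.2076
Total = 27.2076 - 3.2607 = 23.9469


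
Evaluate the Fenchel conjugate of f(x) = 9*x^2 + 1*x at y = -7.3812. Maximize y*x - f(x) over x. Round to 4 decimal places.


f*(y) = sup_x {y*x - a*x^2 - b*x} = sup_x {(y-b)*x - a*x^2}
FOC: (y - b) - 2a*x = 0 => x* = (y - b)/(2a)
x* = (-7.3812 - 1)/(2*9) = -0.4656
f*(-7.3812) = (y-b)^2/(4a) = (-7.3812 - 1)^2/(4*9)
= 70.2445/36 = 1.9512


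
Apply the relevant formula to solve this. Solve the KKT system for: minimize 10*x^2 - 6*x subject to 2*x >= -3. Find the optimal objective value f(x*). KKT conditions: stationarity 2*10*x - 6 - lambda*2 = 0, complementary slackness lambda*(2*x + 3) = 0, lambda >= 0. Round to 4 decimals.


Step 1: Try lambda = 0 (constraint inactive).
Stationarity: 2*10*x - 6 = 0
x* = 6/(2*10) = 0.3
Check constraint: 2*0.3 = 0.6 >= -3 -- satisfied.
Step 2: Compute optimal value.
f(x*) = 10*0.3^2 - 6*0.3 = -0.9


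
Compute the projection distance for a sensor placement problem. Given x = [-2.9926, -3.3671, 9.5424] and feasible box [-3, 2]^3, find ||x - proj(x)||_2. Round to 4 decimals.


Project each component onto [-3, 2].
clip(-2.9926) = -2.9926, clip(-3.3671) = -3.0, clip(9.5424) = 2.0
Projection = [-2.9926, -3.0, 2.0]
Squared diffs: [0.0, 0.1348, 56.8878]
Distance = sqrt(57.0226) = 7.5513


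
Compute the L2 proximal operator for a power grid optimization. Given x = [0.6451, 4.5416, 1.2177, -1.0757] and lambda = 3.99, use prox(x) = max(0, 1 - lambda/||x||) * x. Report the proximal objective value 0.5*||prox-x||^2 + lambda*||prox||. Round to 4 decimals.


Step 1: Compute ||x||.
||x|| = 4.8664
Step 2: Compute scaling factor.
scale = max(0, 1 - 3.99/4.8664) = 0.1801
Step 3: prox(x) = [0.1162, 0.8179, 0.2193, -0.1937]
||prox(x)|| = 0.8764
Step 4: Proximal objective.
0.5*||prox-x||^2 = 7.9601
lambda*||prox|| = 3.4968
Total = 11.457


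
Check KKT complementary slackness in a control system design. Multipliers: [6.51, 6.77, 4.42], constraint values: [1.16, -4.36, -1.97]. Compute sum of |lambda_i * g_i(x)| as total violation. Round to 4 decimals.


KKT complementary slackness check:
lambda_1 * g_1 = 6.51 * 1.16 = 7.5516
lambda_2 * g_2 = 6.77 * -4.36 = -29.5172
lambda_3 * g_3 = 4.42 * -1.97 = -8.7074
Total violation = 7.5516 + 29.5172 + 8.7074 = 45.7762


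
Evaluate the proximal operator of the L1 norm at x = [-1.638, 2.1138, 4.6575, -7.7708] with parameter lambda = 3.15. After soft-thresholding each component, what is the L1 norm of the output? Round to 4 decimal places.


Soft-thresholding with lambda = 3.15:
prox(-1.638) = sign(-1.638)*max(|-1.638| - 3.15, 0) = 0.0
prox(2.1138) = sign(2.1138)*max(|2.1138| - 3.15, 0) = 0.0
prox(4.6575) = sign(4.6575)*max(|4.6575| - 3.15, 0) = 1.5075
prox(-7.7708) = sign(-7.7708)*max(|-7.7708| - 3.15, 0) = -4.6208
prox(x) = [0.0, 0.0, 1.5075, -4.6208]
||prox(x)||_1 = 0.0 + 0.0 + 1.5075 + 4.6208 = 6.1283


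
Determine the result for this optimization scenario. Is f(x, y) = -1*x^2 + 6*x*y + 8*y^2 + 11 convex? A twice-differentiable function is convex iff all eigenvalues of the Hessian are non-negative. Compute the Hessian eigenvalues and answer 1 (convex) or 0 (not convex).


The Hessian of f(x,y) = -1*x^2 + 6*x*y + 8*y^2 + 11 is:
H = [[-2, 6], [6, 16]]
Trace = -2 + 16 = 14
Determinant = -2*16 - (6)^2 = -68
Discriminant = (14)^2 - 4*-68 = 468.0
Eigenvalues: lambda_1 = -3.8167, lambda_2 = 17.8167
The function is not convex.

0


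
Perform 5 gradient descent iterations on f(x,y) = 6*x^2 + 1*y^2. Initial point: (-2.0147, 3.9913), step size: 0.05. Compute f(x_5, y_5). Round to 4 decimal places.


Gradient descent on f(x,y) = 6*x^2 + 1*y^2.
Starting point: (-2.0147, 3.9913), alpha = 0.05
Step 1: grad_x = 2*6*-2.0147 = -24.1764, grad_y = 2*1*3.9913 = 7.9826
  x_1 = -2.0147 - 0.05*-24.1764 = -0.8059
  y_1 = 3.9913 - 0.05*7.9826 = 3.5922
Step 2: grad_x = 2*6*-0.8059 = -9.6706, grad_y = 2*1*3.5922 = 7.1843
  x_2 = -0.8059 - 0.05*-9.6706 = -0.3224
  y_2 = 3.5922 - 0.05*7.1843 = 3.233
Step 3: grad_x = 2*6*-0.3224 = -3.8682, grad_y = 2*1*3.233 = 6.4659
  x_3 = -0.3224 - 0.05*-3.8682 = -0.1289
  y_3 = 3.233 - 0.05*6.4659 = 2.9097
Step 4: grad_x = 2*6*-0.1289 = -1.5473, grad_y = 2*1*2.9097 = 5.8193
  x_4 = -0.1289 - 0.05*-1.5473 = -0.0516
  y_4 = 2.9097 - 0.05*5.8193 = 2.6187
Step 5: grad_x = 2*6*-0.0516 = -0.6189, grad_y = 2*1*2.6187 = 5.2374
  x_5 = -0.0516 - 0.05*-0.6189 = -0.0206
  y_5 = 2.6187 - 0.05*5.2374 = 2.3568
f(-0.0206, 2.3568) = 6*(-0.0206)^2 + 1*2.3568^2 = 5.5572


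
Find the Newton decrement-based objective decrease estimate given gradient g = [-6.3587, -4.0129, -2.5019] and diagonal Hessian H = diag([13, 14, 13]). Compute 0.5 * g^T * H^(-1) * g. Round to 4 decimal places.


Step 1: H is diagonal, so H^(-1) * g = [-0.4891, -0.2866, -0.1925].
Step 2: g^T H^(-1) g = sum_i g_i^2 / H_ii
  = (-6.3587)^2/13 + (-4.0129)^2/14 + (-2.5019)^2/13
  = 3.1102 + 1.1502 + 0.4815 = 4.742
Step 3: Objective decrease = 0.5 * g^T H^(-1) g = 2.371


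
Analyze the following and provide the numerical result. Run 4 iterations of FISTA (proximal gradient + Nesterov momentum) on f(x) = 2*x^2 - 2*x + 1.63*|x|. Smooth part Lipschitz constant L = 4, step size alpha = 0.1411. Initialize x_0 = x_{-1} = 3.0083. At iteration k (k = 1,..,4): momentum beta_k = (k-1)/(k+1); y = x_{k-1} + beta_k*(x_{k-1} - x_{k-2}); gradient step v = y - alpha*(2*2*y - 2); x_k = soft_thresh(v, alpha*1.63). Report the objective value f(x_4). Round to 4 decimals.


FISTA on f(x) = 2*x^2 - 2*x + 1.63*|x|
L = 4, alpha = 0.1411
Iteration 1: beta = 0.0, y = 3.0083 + 0.0*(3.0083 - 3.0083) = 3.0083
  grad(y) = 10.0332, v = y - alpha*grad = 1.5926
  prox(v) = soft_thresh(1.5926, 0.23) = 1.3626
Iteration 2: beta = 0.3333, y = 1.3626 + 0.3333*(1.3626 - 3.0083) = 0.8141
  grad(y) = 1.2563, v = y - alpha*grad = 0.6368
  prox(v) = soft_thresh(0.6368, 0.23) = 0.4068
Iteration 3: beta = 0.5, y = 0.4068 + 0.5*(0.4068 - 1.3626) = -0.0711
  grad(y) = -2.2844, v = y - alpha*grad = 0.2512
  prox(v) = soft_thresh(0.2512, 0.23) = 0.0212
Iteration 4: beta = 0.6, y = 0.0212 + 0.6*(0.0212 - 0.4068) = -0.2101
  grad(y) = -2.8404, v = y - alpha*grad = 0.1907
  prox(v) = soft_thresh(0.1907, 0.23) = 0.0
f(x_4) = 2*0.0^2 - 2*0.0 + 1.63*|0.0| = 0.0


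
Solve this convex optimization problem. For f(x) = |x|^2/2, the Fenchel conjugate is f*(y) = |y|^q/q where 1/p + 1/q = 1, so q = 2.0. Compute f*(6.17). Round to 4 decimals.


The conjugate exponent q satisfies 1/p + 1/q = 1.
p = 2, so q = 2/(2 - 1) = 2.0
|y|^q = 6.17^2.0 = 38.0689
f*(6.17) = 38.0689 / 2.0 = 19.0345


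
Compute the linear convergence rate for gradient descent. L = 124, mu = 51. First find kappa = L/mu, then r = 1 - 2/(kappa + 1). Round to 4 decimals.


Step 1: Compute the condition number.
kappa = L/mu = 124/51 = 2.4314
Step 2: Compute the convergence rate.
r = 1 - 2/(kappa + 1) = 1 - 2*mu/(L + mu) = (L - mu)/(L + mu) = 73/175 = 0.4171


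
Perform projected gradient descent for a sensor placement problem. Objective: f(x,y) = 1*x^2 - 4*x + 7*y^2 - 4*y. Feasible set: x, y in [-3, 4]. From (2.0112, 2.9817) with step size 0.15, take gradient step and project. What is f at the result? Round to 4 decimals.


Step 1: Compute gradient at (2.0112, 2.9817).
grad_x = 2*1*2.0112 - 4 = 0.0224
grad_y = 2*7*2.9817 - 4 = 37.7438
Step 2: Gradient step.
x_raw = 2.0112 - 0.15*0.0224 = 2.0078
y_raw = 2.9817 - 0.15*37.7438 = -2.6799
Step 3: Project onto [-3, 4].
x_proj = clip(2.0078) = 2.0078
y_proj = clip(-2.6799) = -2.6799
Step 4: Evaluate f.
f(2.0078, -2.6799) = 56.9915


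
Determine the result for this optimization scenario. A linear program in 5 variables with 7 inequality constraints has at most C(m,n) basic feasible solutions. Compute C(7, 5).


Each vertex corresponds to some choice of n active constraints out of m, so the number of vertices is at most C(m, n) = m! / (n!(m-n)!).
m = 7, n = 5
Numerator: 7 * 6 * 5 * 4 * 3
Denominator: 5! = 120
C(7, 5) = 21


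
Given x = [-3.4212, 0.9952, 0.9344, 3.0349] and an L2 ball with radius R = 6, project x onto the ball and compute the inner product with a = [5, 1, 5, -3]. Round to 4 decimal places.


Step 1: Compute ||x|| (intermediates to 6 decimals).
||x|| = sqrt((-3.4212)^2 + 0.9952^2 + 0.9344^2 + 3.0349^2) = 4.772709
Step 2: Project.
Since ||x|| <= R, proj = x (no scaling needed).
proj(x) = [-3.4212, 0.9952, 0.9344, 3.0349]
Step 3: Dot product.
a^T * proj(x) = 5*(-3.4212) + 1*0.9952 + 5*0.9344 - 3*3.0349 = -20.5435


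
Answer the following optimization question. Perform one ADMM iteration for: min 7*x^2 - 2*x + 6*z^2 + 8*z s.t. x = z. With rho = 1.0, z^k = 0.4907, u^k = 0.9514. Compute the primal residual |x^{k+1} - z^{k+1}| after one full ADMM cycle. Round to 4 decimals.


ADMM iteration with rho = 1.0, z^k = 0.4907, u^k = 0.9514
Step 1: x-update.
Minimize 7*x^2 - 2*x + (1.0/2)*(x - 0.4907 + 0.9514)^2
FOC: (2*7 + 1.0)*x = 2 + 1.0*(0.4907 - 0.9514)
x^{k+1} = 0.1026
Step 2: z-update.
Minimize 6*z^2 + 8*z + (1.0/2)*(0.1026 - z + 0.9514)^2
FOC: (2*6 + 1.0)*z = -8 + 1.0*(0.1026 + 0.9514)
z^{k+1} = -0.5343
Step 3: u-update.
u^{k+1} = 0.9514 + 0.1026 + 0.5343 = 1.5883
Step 4: Primal residual = |0.1026 + 0.5343| = 0.6369


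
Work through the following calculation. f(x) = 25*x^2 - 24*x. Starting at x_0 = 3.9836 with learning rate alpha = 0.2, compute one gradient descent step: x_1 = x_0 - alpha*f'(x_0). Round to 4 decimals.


We compute the gradient at x_0 and apply the update.
f'(x) = 50*x - 24
f'(3.9836) = 50*3.9836 - 24 = 175.18
x_1 = 3.9836 - 0.2*175.18 = -31.0524


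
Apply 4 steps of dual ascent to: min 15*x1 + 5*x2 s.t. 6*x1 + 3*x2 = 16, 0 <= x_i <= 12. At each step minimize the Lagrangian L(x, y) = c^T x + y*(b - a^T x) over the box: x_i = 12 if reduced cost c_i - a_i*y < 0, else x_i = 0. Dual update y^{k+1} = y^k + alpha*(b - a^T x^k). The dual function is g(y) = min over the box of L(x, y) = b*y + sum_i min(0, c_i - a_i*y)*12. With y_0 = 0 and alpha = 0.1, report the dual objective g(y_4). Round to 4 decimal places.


Dual ascent for LP: min 15*x1 + 5*x2, 6*x1 + 3*x2 = 16, 0 <= x_i <= 12
Step 1: y^k = 0.0, reduced costs: (15.0, 5.0)
  x^k = (0.0, 0.0), subgradient = b - a^T x = 16.0
  y^{k+1} = 0.0 + 0.1*16.0 = 1.6
Step 2: y^k = 1.6, reduced costs: (5.4, 0.2)
  x^k = (0.0, 0.0), subgradient = b - a^T x = 16.0
  y^{k+1} = 1.6 + 0.1*16.0 = 3.2
Step 3: y^k = 3.2, reduced costs: (-4.2, -4.6)
  x^k = (12.0, 12.0), subgradient = b - a^T x = -92.0
  y^{k+1} = 3.2 + 0.1*-92.0 = -6.0
Step 4: y^k = -6.0, reduced costs: (51.0, 23.0)
  x^k = (0.0, 0.0), subgradient = b - a^T x = 16.0
  y^{k+1} = -6.0 + 0.1*16.0 = -4.4
Dual objective at y_4 = -4.4: reduced costs (41.4, 18.2), box minimizer x = (0.0, 0.0)
g(y_4) = b*y + (c1 - a1*y)*x1 + (c2 - a2*y)*x2 = 16*(-4.4) + 41.4*0.0 + 18.2*0.0 = -70.4 + 0.0 + 0.0 = -70.4


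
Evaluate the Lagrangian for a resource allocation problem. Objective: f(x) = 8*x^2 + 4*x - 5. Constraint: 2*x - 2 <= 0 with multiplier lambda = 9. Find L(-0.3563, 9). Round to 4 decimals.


Step 1: Evaluate f(x).
f(-0.3563) = 8*(-0.3563)^2 + 4*(-0.3563) - 5 = -5.4096
Step 2: Evaluate g(x).
g(-0.3563) = 2*-0.3563 - 2 = -2.7126
Step 3: Compute Lagrangian.
L = -5.4096 + 9*-2.7126 = -29.823


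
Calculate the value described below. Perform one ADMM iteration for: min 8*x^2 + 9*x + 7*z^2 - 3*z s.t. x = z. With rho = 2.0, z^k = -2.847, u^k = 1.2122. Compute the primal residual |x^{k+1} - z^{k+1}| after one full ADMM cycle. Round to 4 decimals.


ADMM iteration with rho = 2.0, z^k = -2.847, u^k = 1.2122
Step 1: x-update.
Minimize 8*x^2 + 9*x + (2.0/2)*(x + 2.847 + 1.2122)^2
FOC: (2*8 + 2.0)*x = -9 + 2.0*(-2.847 - 1.2122)
x^{k+1} = -0.951
Step 2: z-update.
Minimize 7*z^2 - 3*z + (2.0/2)*(-0.951 - z + 1.2122)^2
FOC: (2*7 + 2.0)*z = 3 + 2.0*(-0.951 + 1.2122)
z^{k+1} = 0.2201
Step 3: u-update.
u^{k+1} = 1.2122 - 0.951 - 0.2201 = 0.041
Step 4: Primal residual = |-0.951 - 0.2201| = 1.1712


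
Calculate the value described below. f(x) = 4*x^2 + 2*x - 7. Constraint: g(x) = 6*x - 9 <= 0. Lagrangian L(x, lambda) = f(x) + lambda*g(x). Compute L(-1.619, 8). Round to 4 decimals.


Step 1: Evaluate f(x).
f(-1.619) = 4*(-1.619)^2 + 2*(-1.619) - 7 = 0.2466
Step 2: Evaluate g(x).
g(-1.619) = 6*-1.619 - 9 = -18.714
Step 3: Compute Lagrangian.
L = 0.2466 + 8*-18.714 = -149.4654


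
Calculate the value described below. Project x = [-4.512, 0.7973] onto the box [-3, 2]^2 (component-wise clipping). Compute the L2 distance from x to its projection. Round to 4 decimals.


Project each component onto [-3, 2].
clip(-4.512) = -3.0, clip(0.7973) = 0.7973
Projection = [-3.0, 0.7973]
Squared diffs: [2.2861, 0.0]
Distance = sqrt(2.2861) = 1.512


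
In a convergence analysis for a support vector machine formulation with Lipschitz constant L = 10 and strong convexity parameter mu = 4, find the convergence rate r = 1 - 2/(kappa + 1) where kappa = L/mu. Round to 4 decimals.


Step 1: Compute the condition number.
kappa = L/mu = 10/4 = 2.5
Step 2: Compute the convergence rate.
r = 1 - 2/(kappa + 1) = 1 - 2*mu/(L + mu) = (L - mu)/(L + mu) = 6/14 = 0.4286


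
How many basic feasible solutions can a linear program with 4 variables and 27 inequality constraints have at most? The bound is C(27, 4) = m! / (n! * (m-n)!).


Each vertex corresponds to some choice of n active constraints out of m, so the number of vertices is at most C(m, n) = m! / (n!(m-n)!).
m = 27, n = 4
Numerator: 27 * 26 * 25 * 24
Denominator: 4! = 24
C(27, 4) = 17550


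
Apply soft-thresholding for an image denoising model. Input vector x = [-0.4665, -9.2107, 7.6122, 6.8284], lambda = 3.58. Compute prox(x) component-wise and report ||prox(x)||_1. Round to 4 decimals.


Soft-thresholding with lambda = 3.58:
prox(-0.4665) = sign(-0.4665)*max(|-0.4665| - 3.58, 0) = 0.0
prox(-9.2107) = sign(-9.2107)*max(|-9.2107| - 3.58, 0) = -5.6307
prox(7.6122) = sign(7.6122)*max(|7.6122| - 3.58, 0) = 4.0322
prox(6.8284) = sign(6.8284)*max(|6.8284| - 3.58, 0) = 3.2484
prox(x) = [0.0, -5.6307, 4.0322, 3.2484]
||prox(x)||_1 = 0.0 + 5.6307 + 4.0322 + 3.2484 = 12.9113


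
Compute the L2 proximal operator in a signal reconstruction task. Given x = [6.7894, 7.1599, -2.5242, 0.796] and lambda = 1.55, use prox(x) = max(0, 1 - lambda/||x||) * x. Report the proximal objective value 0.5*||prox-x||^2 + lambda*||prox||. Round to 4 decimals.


Step 1: Compute ||x||.
||x|| = 10.2159
Step 2: Compute scaling factor.
scale = max(0, 1 - 1.55/10.2159) = 0.8483
Step 3: prox(x) = [5.7593, 6.0736, -2.1412, 0.6752]
||prox(x)|| = 8.6659
Step 4: Proximal objective.
0.5*||prox-x||^2 = 1.2013
lambda*||prox|| = 13.4321
Total = 14.6334


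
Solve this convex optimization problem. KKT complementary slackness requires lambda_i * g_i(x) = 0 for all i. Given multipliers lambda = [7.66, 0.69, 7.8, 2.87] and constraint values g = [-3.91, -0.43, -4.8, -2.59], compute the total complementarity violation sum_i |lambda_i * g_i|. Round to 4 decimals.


KKT complementary slackness check:
lambda_1 * g_1 = 7.66 * -3.91 = -29.9506
lambda_2 * g_2 = 0.69 * -0.43 = -0.2967
lambda_3 * g_3 = 7.8 * -4.8 = -37.44
lambda_4 * g_4 = 2.87 * -2.59 = -7.4333
Total violation = 29.9506 + 0.2967 + 37.44 + 7.4333 = 75.1206


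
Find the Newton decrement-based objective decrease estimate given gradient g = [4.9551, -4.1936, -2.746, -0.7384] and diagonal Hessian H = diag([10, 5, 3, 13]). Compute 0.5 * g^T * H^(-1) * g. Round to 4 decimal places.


Step 1: H is diagonal, so H^(-1) * g = [0.4955, -0.8387, -0.9153, -0.0568].
Step 2: g^T H^(-1) g = sum_i g_i^2 / H_ii
  = (4.9551)^2/10 + (-4.1936)^2/5 + (-2.746)^2/3 + (-0.7384)^2/13
  = 2.4553 + 3.5173 + 2.5135 + 0.0419 = 8.528
Step 3: Objective decrease = 0.5 * g^T H^(-1) g = 4.264


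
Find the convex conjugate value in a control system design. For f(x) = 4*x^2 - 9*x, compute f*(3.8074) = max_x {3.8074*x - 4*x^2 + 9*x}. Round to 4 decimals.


f*(y) = sup_x {y*x - a*x^2 - b*x} = sup_x {(y-b)*x - a*x^2}
FOC: (y - b) - 2a*x = 0 => x* = (y - b)/(2a)
x* = (3.8074 + 9)/(2*4) = 1.6009
f*(3.8074) = (y-b)^2/(4a) = (3.8074 + 9)^2/(4*4)
= 164.0295/16 = 10.2518


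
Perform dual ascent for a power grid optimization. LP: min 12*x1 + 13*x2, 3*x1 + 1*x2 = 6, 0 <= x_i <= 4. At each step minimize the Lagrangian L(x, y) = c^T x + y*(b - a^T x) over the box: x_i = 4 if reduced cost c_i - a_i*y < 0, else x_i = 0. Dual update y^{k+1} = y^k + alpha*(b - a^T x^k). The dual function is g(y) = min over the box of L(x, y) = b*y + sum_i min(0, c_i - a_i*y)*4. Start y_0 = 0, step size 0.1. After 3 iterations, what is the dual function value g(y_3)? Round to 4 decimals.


Dual ascent for LP: min 12*x1 + 13*x2, 3*x1 + 1*x2 = 6, 0 <= x_i <= 4
Step 1: y^k = 0.0, reduced costs: (12.0, 13.0)
  x^k = (0.0, 0.0), subgradient = b - a^T x = 6.0
  y^{k+1} = 0.0 + 0.1*6.0 = 0.6
Step 2: y^k = 0.6, reduced costs: (10.2, 12.4)
  x^k = (0.0, 0.0), subgradient = b - a^T x = 6.0
  y^{k+1} = 0.6 + 0.1*6.0 = 1.2
Step 3: y^k = 1.2, reduced costs: (8.4, 11.8)
  x^k = (0.0, 0.0), subgradient = b - a^T x = 6.0
  y^{k+1} = 1.2 + 0.1*6.0 = 1.8
Dual objective at y_3 = 1.8: reduced costs (6.6, 11.2), box minimizer x = (0.0, 0.0)
g(y_3) = b*y + (c1 - a1*y)*x1 + (c2 - a2*y)*x2 = 6*1.8 + 6.6*0.0 + 11.2*0.0 = 10.8 + 0.0 + 0.0 = 10.8


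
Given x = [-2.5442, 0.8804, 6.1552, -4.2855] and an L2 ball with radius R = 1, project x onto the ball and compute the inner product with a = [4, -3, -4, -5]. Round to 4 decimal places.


Step 1: Compute ||x|| (intermediates to 6 decimals).
||x|| = sqrt((-2.5442)^2 + 0.8804^2 + 6.1552^2 + (-4.2855)^2) = 7.968692
Step 2: Project.
Since ||x|| > R, scale = R/||x|| = 1/7.968692 = 0.125491, proj(x) = scale * x
proj(x) = [-0.319274, 0.110482, 0.772422, -0.537792]
Step 3: Dot product.
a^T * proj(x) = 4*(-0.319274) - 3*0.110482 - 4*0.772422 - 5*(-0.537792) = -2.0093
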